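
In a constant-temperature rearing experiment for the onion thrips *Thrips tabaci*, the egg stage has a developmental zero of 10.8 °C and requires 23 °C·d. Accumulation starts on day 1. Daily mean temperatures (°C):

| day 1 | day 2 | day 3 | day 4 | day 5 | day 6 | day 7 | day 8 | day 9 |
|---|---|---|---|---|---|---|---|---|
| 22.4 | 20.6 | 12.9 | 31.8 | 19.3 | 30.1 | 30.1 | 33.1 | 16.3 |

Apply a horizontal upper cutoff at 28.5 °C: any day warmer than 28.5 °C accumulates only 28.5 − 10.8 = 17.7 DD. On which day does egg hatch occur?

Daily DD above 10.8 °C (capped at 17.7): 11.6, 9.8, 2.1, 17.7, 8.5, 17.7, 17.7, 17.7, 5.5.
Cumulative: 11.6, 21.4, 23.5, 41.2, 49.7, 67.4, 85.1, 102.8, 108.3.
The total first reaches 23 DD on day 3.

day 3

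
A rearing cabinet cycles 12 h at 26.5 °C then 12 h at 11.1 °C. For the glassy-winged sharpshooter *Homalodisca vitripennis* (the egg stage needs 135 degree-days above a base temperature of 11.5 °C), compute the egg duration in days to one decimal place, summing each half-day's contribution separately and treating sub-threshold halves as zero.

Day half: max(0, 26.5 − 11.5) × 0.5 = 15.0 × 0.5 = 7.50 DD.
Night half: max(0, 11.1 − 11.5) × 0.5 = 0.0 × 0.5 = 0.00 DD.
Per 24 h: 7.50 DD/day.
Duration = 135 / 7.50 = 18.000 ≈ 18.0 days.

18.0 days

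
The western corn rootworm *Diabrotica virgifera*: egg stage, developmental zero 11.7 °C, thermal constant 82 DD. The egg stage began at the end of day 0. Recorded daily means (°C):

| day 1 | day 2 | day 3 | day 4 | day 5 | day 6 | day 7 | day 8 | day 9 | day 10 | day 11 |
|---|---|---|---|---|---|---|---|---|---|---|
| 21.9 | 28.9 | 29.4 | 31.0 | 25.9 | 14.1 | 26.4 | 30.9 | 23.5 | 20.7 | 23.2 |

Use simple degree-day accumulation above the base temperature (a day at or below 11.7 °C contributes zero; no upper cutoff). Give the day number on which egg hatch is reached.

Daily DD above 11.7 °C: 10.2, 17.2, 17.7, 19.3, 14.2, 2.4, 14.7, 19.2, 11.8, 9.0, 11.5.
Cumulative: 10.2, 27.4, 45.1, 64.4, 78.6, 81.0, 95.7, 114.9, 126.7, 135.7, 147.2.
The total first reaches 82 DD on day 7.

day 7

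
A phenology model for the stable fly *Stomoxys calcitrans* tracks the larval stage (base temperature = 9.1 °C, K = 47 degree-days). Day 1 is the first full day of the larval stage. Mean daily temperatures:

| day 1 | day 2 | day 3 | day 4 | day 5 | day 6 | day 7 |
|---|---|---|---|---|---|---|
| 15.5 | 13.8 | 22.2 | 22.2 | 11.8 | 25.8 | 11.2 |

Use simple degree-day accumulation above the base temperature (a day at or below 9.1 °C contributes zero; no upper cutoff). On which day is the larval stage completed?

Daily DD above 9.1 °C: 6.4, 4.7, 13.1, 13.1, 2.7, 16.7, 2.1.
Cumulative: 6.4, 11.1, 24.2, 37.3, 40.0, 56.7, 58.8.
The total first reaches 47 DD on day 6.

day 6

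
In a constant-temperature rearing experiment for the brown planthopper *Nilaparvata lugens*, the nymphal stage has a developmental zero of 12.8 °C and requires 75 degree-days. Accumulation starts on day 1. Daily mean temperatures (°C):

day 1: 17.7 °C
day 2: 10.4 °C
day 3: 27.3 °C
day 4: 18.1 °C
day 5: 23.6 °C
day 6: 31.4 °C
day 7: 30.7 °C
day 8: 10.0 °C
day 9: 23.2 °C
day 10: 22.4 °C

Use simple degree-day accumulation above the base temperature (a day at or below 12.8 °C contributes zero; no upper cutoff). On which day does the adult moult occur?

Daily DD above 12.8 °C: 4.9, 0.0, 14.5, 5.3, 10.8, 18.6, 17.9, 0.0, 10.4, 9.6.
Cumulative: 4.9, 4.9, 19.4, 24.7, 35.5, 54.1, 72.0, 72.0, 82.4, 92.0.
The total first reaches 75 DD on day 9.

day 9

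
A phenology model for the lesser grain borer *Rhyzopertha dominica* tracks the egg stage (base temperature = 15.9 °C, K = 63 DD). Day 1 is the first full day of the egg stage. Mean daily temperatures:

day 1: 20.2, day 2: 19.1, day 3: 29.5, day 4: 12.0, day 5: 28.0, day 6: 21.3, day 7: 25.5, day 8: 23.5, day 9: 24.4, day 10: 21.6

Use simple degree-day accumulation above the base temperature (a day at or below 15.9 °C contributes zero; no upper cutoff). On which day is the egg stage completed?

Daily DD above 15.9 °C: 4.3, 3.2, 13.6, 0.0, 12.1, 5.4, 9.6, 7.6, 8.5, 5.7.
Cumulative: 4.3, 7.5, 21.1, 21.1, 33.2, 38.6, 48.2, 55.8, 64.3, 70.0.
The total first reaches 63 DD on day 9.

day 9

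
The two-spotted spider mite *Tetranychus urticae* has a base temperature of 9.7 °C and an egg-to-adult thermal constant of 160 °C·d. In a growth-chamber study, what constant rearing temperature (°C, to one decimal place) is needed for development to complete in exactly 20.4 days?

Required daily accumulation = 160 / 20.4 = 7.843 DD/day.
T = T_base + 7.843 = 9.7 + 7.843 = 17.543 ≈ 17.5 °C.

17.5 °C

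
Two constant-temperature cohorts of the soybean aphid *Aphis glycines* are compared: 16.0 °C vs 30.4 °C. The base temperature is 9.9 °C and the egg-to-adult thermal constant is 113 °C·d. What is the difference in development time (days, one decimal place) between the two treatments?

13.0 days

At 16.0 °C: 113 / (16.0 − 9.9) = 113 / 6.1 = 18.525 d.
At 30.4 °C: 113 / (30.4 − 9.9) = 113 / 20.5 = 5.512 d.
Difference = |18.525 − 5.512| = 13.012 ≈ 13.0 days.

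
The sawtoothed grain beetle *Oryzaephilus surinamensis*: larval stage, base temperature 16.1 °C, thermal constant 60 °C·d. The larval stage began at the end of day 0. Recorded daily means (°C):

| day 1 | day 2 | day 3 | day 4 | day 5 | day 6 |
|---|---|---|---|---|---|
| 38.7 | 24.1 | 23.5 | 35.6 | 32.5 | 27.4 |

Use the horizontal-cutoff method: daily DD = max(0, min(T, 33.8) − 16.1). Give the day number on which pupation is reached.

Daily DD above 16.1 °C (capped at 17.7): 17.7, 8.0, 7.4, 17.7, 16.4, 11.3.
Cumulative: 17.7, 25.7, 33.1, 50.8, 67.2, 78.5.
The total first reaches 60 DD on day 5.

day 5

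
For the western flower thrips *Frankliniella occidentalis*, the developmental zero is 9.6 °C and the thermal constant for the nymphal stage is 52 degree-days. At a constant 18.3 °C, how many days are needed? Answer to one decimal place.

Daily accumulation = 18.3 − 9.6 = 8.7 DD/day.
Duration = 52 / 8.7 = 5.977 ≈ 6.0 days.

6.0 days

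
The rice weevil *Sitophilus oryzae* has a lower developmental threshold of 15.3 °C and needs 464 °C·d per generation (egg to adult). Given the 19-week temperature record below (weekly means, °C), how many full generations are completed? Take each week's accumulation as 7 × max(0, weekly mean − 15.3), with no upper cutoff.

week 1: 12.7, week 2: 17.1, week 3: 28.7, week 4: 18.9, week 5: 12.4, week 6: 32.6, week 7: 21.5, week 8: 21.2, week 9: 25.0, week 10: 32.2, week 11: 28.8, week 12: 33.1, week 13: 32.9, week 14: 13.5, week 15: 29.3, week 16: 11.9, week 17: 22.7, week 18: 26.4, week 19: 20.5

2 generations

Weekly DD (7 × max(0, T̄ − 15.3)): 0.0, 12.6, 93.8, 25.2, 0.0, 121.1, 43.4, 41.3, 67.9, 118.3, 94.5, 124.6, 123.2, 0.0, 98.0, 0.0, 51.8, 77.7, 36.4.
Season total = 1129.8 DD.
Complete generations = ⌊1129.8 / 464⌋ = 2.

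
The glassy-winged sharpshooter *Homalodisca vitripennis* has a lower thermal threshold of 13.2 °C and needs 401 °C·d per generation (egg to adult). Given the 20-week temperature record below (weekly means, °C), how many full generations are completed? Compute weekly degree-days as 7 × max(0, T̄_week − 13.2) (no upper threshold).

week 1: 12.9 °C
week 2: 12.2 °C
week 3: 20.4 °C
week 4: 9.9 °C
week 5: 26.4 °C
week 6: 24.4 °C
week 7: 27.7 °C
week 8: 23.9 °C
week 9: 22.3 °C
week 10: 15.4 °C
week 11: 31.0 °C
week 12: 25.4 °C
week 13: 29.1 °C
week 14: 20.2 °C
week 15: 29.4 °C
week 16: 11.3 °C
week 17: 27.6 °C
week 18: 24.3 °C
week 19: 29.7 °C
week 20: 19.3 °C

3 generations

Weekly DD (7 × max(0, T̄ − 13.2)): 0.0, 0.0, 50.4, 0.0, 92.4, 78.4, 101.5, 74.9, 63.7, 15.4, 124.6, 85.4, 111.3, 49.0, 113.4, 0.0, 100.8, 77.7, 115.5, 42.7.
Season total = 1297.1 DD.
Complete generations = ⌊1297.1 / 401⌋ = 3.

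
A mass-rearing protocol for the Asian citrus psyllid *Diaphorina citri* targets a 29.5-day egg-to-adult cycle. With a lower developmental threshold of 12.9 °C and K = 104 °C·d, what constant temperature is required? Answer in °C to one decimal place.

16.4 °C

Required daily accumulation = 104 / 29.5 = 3.525 DD/day.
T = T_base + 3.525 = 12.9 + 3.525 = 16.425 ≈ 16.4 °C.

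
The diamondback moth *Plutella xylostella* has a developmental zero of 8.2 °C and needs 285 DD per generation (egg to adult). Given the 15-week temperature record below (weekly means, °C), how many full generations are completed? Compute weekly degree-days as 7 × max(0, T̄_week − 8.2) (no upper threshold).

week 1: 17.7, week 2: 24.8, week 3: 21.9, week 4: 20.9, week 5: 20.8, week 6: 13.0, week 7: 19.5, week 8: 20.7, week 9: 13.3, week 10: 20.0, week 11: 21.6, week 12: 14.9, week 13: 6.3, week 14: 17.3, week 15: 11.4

3 generations

Weekly DD (7 × max(0, T̄ − 8.2)): 66.5, 116.2, 95.9, 88.9, 88.2, 33.6, 79.1, 87.5, 35.7, 82.6, 93.8, 46.9, 0.0, 63.7, 22.4.
Season total = 1001.0 DD.
Complete generations = ⌊1001.0 / 285⌋ = 3.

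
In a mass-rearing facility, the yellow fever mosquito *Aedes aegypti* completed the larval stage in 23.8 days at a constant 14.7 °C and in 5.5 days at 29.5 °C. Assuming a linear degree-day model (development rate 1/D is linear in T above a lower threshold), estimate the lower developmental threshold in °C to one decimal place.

10.3 °C

Linear rate model ⇒ the product D·(T − T_b) is constant across temperatures.
23.8·(14.7 − T_b) = 5.5·(29.5 − T_b)
T_b = (23.8·14.7 − 5.5·29.5) / (23.8 − 5.5) = 187.61 / 18.3 = 10.252 °C ≈ 10.3 °C.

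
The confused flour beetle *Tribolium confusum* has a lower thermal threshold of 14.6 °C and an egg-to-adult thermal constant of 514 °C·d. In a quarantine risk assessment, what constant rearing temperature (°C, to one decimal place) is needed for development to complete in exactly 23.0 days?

Required daily accumulation = 514 / 23.0 = 22.348 DD/day.
T = T_base + 22.348 = 14.6 + 22.348 = 36.948 ≈ 36.9 °C.

36.9 °C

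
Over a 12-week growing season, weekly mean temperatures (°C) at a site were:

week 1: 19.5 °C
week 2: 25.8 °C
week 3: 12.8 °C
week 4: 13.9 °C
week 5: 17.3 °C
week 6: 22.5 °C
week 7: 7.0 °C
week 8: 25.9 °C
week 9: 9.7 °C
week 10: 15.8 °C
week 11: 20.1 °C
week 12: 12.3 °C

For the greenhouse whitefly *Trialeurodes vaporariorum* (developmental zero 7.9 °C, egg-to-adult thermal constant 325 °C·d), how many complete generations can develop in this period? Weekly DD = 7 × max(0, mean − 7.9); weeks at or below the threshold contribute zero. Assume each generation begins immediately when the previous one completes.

Weekly DD (7 × max(0, T̄ − 7.9)): 81.2, 125.3, 34.3, 42.0, 65.8, 102.2, 0.0, 126.0, 12.6, 55.3, 85.4, 30.8.
Season total = 760.9 DD.
Complete generations = ⌊760.9 / 325⌋ = 2.

2 generations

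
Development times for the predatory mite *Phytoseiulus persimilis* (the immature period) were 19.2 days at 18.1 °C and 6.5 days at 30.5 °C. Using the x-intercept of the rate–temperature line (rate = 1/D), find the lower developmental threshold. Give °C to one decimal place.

Under the model K = D·(T − T_b), so D₁·(T₁ − T_b) = D₂·(T₂ − T_b).
19.2·(18.1 − T_b) = 6.5·(30.5 − T_b)
T_b = (19.2·18.1 − 6.5·30.5) / (19.2 − 6.5) = 149.27 / 12.7 = 11.754 °C ≈ 11.8 °C.

11.8 °C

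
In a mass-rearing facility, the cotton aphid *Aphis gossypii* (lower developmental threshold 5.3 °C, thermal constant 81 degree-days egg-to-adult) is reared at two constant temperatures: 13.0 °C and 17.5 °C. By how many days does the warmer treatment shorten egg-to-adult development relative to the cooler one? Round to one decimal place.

3.9 days

At 13.0 °C: 81 / (13.0 − 5.3) = 81 / 7.7 = 10.519 d.
At 17.5 °C: 81 / (17.5 − 5.3) = 81 / 12.2 = 6.639 d.
Difference = |10.519 − 6.639| = 3.880 ≈ 3.9 days.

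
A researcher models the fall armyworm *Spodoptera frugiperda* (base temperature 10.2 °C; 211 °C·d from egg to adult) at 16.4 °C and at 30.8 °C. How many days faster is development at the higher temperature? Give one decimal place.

23.8 days

At 16.4 °C: 211 / (16.4 − 10.2) = 211 / 6.2 = 34.032 d.
At 30.8 °C: 211 / (30.8 − 10.2) = 211 / 20.6 = 10.243 d.
Difference = |34.032 − 10.243| = 23.790 ≈ 23.8 days.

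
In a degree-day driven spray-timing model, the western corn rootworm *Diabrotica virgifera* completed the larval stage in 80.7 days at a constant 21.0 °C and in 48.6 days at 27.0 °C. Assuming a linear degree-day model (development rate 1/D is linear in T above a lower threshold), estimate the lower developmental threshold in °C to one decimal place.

Under the model K = D·(T − T_b), so D₁·(T₁ − T_b) = D₂·(T₂ − T_b).
80.7·(21.0 − T_b) = 48.6·(27.0 − T_b)
T_b = (80.7·21.0 − 48.6·27.0) / (80.7 − 48.6) = 382.50 / 32.1 = 11.916 °C ≈ 11.9 °C.

11.9 °C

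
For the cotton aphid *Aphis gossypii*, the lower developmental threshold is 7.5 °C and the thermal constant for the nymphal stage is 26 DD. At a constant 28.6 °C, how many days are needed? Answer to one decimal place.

Daily accumulation = 28.6 − 7.5 = 21.1 DD/day.
Duration = 26 / 21.1 = 1.232 ≈ 1.2 days.

1.2 days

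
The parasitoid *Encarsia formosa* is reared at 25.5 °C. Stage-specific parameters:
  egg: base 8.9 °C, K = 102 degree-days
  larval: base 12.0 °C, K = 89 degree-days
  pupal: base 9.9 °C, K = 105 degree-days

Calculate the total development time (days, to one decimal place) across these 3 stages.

egg: 102 / (25.5 − 8.9) = 102 / 16.6 = 6.145 d.
larval: 89 / (25.5 − 12.0) = 89 / 13.5 = 6.593 d.
pupal: 105 / (25.5 − 9.9) = 105 / 15.6 = 6.731 d.
Sum = 19.468 ≈ 19.5 days.

19.5 days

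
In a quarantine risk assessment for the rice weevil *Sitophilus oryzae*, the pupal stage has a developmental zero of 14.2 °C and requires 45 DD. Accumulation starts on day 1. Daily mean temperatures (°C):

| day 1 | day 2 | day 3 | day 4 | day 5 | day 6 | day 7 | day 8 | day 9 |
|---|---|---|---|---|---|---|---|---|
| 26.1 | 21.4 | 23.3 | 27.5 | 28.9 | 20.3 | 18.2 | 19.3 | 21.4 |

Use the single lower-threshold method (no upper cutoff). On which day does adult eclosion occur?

Daily DD above 14.2 °C: 11.9, 7.2, 9.1, 13.3, 14.7, 6.1, 4.0, 5.1, 7.2.
Cumulative: 11.9, 19.1, 28.2, 41.5, 56.2, 62.3, 66.3, 71.4, 78.6.
The total first reaches 45 DD on day 5.

day 5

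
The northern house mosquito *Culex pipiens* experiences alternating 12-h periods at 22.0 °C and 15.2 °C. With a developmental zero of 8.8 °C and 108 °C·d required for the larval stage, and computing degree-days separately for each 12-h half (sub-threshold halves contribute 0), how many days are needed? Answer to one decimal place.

Day half: max(0, 22.0 − 8.8) × 0.5 = 13.2 × 0.5 = 6.60 DD.
Night half: max(0, 15.2 − 8.8) × 0.5 = 6.4 × 0.5 = 3.20 DD.
Per 24 h: 9.80 DD/day.
Duration = 108 / 9.80 = 11.020 ≈ 11.0 days.

11.0 days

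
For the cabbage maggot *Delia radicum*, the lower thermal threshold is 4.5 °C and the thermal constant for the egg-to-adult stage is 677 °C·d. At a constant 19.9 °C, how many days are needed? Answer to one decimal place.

Daily accumulation = 19.9 − 4.5 = 15.4 DD/day.
Duration = 677 / 15.4 = 43.961 ≈ 44.0 days.

44.0 days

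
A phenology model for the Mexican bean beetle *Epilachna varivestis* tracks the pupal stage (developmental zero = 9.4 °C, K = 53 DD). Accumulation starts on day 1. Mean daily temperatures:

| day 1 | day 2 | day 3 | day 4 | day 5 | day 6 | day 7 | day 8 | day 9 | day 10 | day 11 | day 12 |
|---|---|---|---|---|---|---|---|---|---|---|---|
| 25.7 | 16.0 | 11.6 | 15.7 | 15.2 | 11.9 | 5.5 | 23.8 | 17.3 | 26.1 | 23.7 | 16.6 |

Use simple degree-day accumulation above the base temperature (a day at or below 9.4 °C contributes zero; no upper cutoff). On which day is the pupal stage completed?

day 8

Daily DD above 9.4 °C: 16.3, 6.6, 2.2, 6.3, 5.8, 2.5, 0.0, 14.4, 7.9, 16.7, 14.3, 7.2.
Cumulative: 16.3, 22.9, 25.1, 31.4, 37.2, 39.7, 39.7, 54.1, 62.0, 78.7, 93.0, 100.2.
The total first reaches 53 DD on day 8.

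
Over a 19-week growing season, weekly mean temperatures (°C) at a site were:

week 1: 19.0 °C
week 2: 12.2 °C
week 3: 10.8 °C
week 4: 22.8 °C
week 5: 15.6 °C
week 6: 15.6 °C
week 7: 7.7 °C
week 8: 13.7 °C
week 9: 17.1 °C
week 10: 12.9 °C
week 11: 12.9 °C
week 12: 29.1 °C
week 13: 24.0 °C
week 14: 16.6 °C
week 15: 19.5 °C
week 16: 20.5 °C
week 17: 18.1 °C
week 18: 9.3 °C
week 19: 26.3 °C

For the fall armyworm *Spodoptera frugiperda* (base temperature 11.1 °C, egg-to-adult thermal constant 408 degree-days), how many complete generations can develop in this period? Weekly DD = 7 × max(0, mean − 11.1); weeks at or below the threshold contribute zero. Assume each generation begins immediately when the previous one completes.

2 generations

Weekly DD (7 × max(0, T̄ − 11.1)): 55.3, 7.7, 0.0, 81.9, 31.5, 31.5, 0.0, 18.2, 42.0, 12.6, 12.6, 126.0, 90.3, 38.5, 58.8, 65.8, 49.0, 0.0, 106.4.
Season total = 828.1 DD.
Complete generations = ⌊828.1 / 408⌋ = 2.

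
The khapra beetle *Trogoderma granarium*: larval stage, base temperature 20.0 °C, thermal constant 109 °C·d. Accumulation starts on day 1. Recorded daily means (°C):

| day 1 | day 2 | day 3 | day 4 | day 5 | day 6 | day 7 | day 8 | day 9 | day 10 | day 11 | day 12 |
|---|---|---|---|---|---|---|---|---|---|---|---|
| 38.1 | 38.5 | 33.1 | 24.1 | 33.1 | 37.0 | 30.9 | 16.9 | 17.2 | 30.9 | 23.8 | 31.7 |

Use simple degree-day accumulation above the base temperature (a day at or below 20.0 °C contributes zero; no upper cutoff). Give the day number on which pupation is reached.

day 11

Daily DD above 20.0 °C: 18.1, 18.5, 13.1, 4.1, 13.1, 17.0, 10.9, 0.0, 0.0, 10.9, 3.8, 11.7.
Cumulative: 18.1, 36.6, 49.7, 53.8, 66.9, 83.9, 94.8, 94.8, 94.8, 105.7, 109.5, 121.2.
The total first reaches 109 DD on day 11.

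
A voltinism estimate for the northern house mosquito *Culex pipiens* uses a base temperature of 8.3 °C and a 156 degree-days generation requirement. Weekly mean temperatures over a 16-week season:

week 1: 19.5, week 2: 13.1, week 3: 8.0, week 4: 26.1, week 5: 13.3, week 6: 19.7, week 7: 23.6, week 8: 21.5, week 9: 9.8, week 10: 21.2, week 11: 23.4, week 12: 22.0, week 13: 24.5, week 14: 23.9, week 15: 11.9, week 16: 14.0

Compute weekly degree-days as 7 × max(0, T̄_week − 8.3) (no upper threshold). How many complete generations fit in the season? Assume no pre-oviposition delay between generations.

Weekly DD (7 × max(0, T̄ − 8.3)): 78.4, 33.6, 0.0, 124.6, 35.0, 79.8, 107.1, 92.4, 10.5, 90.3, 105.7, 95.9, 113.4, 109.2, 25.2, 39.9.
Season total = 1141.0 DD.
Complete generations = ⌊1141.0 / 156⌋ = 7.

7 generations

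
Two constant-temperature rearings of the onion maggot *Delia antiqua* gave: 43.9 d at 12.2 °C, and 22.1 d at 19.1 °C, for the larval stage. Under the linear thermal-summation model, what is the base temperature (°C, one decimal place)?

Under the model K = D·(T − T_b), so D₁·(T₁ − T_b) = D₂·(T₂ − T_b).
43.9·(12.2 − T_b) = 22.1·(19.1 − T_b)
T_b = (43.9·12.2 − 22.1·19.1) / (43.9 − 22.1) = 113.47 / 21.8 = 5.205 °C ≈ 5.2 °C.

5.2 °C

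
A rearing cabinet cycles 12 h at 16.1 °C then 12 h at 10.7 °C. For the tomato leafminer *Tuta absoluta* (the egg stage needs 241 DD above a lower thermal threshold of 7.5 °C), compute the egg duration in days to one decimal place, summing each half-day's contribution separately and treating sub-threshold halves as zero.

40.8 days

Day half: max(0, 16.1 − 7.5) × 0.5 = 8.6 × 0.5 = 4.30 DD.
Night half: max(0, 10.7 − 7.5) × 0.5 = 3.2 × 0.5 = 1.60 DD.
Per 24 h: 5.90 DD/day.
Duration = 241 / 5.90 = 40.847 ≈ 40.8 days.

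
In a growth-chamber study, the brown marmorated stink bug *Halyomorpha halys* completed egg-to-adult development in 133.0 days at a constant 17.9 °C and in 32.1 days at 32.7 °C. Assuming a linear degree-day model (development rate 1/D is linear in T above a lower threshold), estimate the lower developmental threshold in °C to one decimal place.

Under the model K = D·(T − T_b), so D₁·(T₁ − T_b) = D₂·(T₂ − T_b).
133.0·(17.9 − T_b) = 32.1·(32.7 − T_b)
T_b = (133.0·17.9 − 32.1·32.7) / (133.0 − 32.1) = 1331.03 / 100.9 = 13.192 °C ≈ 13.2 °C.

13.2 °C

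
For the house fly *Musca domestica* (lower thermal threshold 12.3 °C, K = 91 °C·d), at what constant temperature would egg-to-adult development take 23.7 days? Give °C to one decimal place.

16.1 °C

Required daily accumulation = 91 / 23.7 = 3.840 DD/day.
T = T_base + 3.840 = 12.3 + 3.840 = 16.140 ≈ 16.1 °C.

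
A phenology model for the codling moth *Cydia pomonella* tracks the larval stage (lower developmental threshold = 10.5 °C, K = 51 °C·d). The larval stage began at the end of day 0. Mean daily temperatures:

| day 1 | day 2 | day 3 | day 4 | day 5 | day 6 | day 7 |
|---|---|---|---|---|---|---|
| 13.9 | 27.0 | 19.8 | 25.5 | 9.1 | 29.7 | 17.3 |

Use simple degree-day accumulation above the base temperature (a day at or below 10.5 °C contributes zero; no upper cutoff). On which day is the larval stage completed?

Daily DD above 10.5 °C: 3.4, 16.5, 9.3, 15.0, 0.0, 19.2, 6.8.
Cumulative: 3.4, 19.9, 29.2, 44.2, 44.2, 63.4, 70.2.
The total first reaches 51 DD on day 6.

day 6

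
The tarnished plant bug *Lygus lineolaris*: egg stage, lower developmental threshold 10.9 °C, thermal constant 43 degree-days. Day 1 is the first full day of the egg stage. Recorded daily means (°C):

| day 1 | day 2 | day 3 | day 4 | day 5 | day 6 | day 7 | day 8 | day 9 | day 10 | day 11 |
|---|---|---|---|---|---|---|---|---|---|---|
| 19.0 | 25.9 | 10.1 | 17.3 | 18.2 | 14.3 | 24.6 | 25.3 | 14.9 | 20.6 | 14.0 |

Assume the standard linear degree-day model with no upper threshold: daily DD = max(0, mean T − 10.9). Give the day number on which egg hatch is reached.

day 7

Daily DD above 10.9 °C: 8.1, 15.0, 0.0, 6.4, 7.3, 3.4, 13.7, 14.4, 4.0, 9.7, 3.1.
Cumulative: 8.1, 23.1, 23.1, 29.5, 36.8, 40.2, 53.9, 68.3, 72.3, 82.0, 85.1.
The total first reaches 43 DD on day 7.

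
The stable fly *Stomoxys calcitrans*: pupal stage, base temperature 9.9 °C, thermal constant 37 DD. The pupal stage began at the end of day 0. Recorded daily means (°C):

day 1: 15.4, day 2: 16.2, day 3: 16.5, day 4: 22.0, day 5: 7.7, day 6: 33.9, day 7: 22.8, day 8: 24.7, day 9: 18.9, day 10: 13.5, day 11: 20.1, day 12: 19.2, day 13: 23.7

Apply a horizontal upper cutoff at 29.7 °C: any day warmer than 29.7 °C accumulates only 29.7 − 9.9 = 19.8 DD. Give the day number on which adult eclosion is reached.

Daily DD above 9.9 °C (capped at 19.8): 5.5, 6.3, 6.6, 12.1, 0.0, 19.8, 12.9, 14.8, 9.0, 3.6, 10.2, 9.3, 13.8.
Cumulative: 5.5, 11.8, 18.4, 30.5, 30.5, 50.3, 63.2, 78.0, 87.0, 90.6, 100.8, 110.1, 123.9.
The total first reaches 37 DD on day 6.

day 6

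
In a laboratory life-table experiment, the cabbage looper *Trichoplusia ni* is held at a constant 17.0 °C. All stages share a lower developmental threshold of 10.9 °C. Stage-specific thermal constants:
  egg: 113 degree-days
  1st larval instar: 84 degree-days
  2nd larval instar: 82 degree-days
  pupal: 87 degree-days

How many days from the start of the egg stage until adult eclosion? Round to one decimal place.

Daily accumulation at 17.0 °C = 17.0 − 10.9 = 6.1 DD/day.
Total K = 113 + 84 + 82 + 87 = 366 DD.
Total duration = 366 / 6.1 = 60.000 ≈ 60.0 days.

60.0 days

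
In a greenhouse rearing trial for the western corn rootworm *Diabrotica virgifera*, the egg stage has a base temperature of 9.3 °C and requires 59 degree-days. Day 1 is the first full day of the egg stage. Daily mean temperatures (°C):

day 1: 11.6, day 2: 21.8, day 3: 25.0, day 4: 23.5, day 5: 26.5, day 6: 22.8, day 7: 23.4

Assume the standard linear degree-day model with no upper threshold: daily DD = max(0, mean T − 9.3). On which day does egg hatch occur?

Daily DD above 9.3 °C: 2.3, 12.5, 15.7, 14.2, 17.2, 13.5, 14.1.
Cumulative: 2.3, 14.8, 30.5, 44.7, 61.9, 75.4, 89.5.
The total first reaches 59 DD on day 5.

day 5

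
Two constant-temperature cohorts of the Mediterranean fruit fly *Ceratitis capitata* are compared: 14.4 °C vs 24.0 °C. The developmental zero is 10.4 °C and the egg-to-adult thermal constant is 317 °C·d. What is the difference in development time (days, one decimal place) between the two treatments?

At 14.4 °C: 317 / (14.4 − 10.4) = 317 / 4.0 = 79.250 d.
At 24.0 °C: 317 / (24.0 − 10.4) = 317 / 13.6 = 23.309 d.
Difference = |79.250 − 23.309| = 55.941 ≈ 55.9 days.

55.9 days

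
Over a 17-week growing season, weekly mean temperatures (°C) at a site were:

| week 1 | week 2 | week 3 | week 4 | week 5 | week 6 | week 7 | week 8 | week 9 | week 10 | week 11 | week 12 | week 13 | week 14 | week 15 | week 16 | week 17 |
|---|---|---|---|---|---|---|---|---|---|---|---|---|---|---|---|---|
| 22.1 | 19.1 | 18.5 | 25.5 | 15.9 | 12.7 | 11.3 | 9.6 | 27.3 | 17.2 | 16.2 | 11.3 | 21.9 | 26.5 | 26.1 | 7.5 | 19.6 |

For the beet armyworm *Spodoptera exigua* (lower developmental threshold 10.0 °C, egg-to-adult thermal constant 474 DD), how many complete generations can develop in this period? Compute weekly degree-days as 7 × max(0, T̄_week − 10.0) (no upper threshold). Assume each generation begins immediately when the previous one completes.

Weekly DD (7 × max(0, T̄ − 10.0)): 84.7, 63.7, 59.5, 108.5, 41.3, 18.9, 9.1, 0.0, 121.1, 50.4, 43.4, 9.1, 83.3, 115.5, 112.7, 0.0, 67.2.
Season total = 988.4 DD.
Complete generations = ⌊988.4 / 474⌋ = 2.

2 generations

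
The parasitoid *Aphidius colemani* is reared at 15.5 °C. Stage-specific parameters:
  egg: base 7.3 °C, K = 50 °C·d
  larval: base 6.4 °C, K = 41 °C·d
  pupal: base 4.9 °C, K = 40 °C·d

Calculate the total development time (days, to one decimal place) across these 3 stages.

14.4 days

egg: 50 / (15.5 − 7.3) = 50 / 8.2 = 6.098 d.
larval: 41 / (15.5 − 6.4) = 41 / 9.1 = 4.505 d.
pupal: 40 / (15.5 − 4.9) = 40 / 10.6 = 3.774 d.
Sum = 14.377 ≈ 14.4 days.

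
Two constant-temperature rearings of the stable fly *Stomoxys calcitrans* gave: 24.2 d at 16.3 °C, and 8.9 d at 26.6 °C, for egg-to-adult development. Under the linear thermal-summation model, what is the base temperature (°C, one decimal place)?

Linear rate model ⇒ the product D·(T − T_b) is constant across temperatures.
24.2·(16.3 − T_b) = 8.9·(26.6 − T_b)
T_b = (24.2·16.3 − 8.9·26.6) / (24.2 − 8.9) = 157.72 / 15.3 = 10.308 °C ≈ 10.3 °C.

10.3 °C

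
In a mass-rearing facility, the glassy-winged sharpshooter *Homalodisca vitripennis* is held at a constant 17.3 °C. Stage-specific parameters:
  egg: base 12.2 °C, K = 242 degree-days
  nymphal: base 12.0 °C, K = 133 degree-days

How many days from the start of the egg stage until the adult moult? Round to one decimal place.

egg: 242 / (17.3 − 12.2) = 242 / 5.1 = 47.451 d.
nymphal: 133 / (17.3 − 12.0) = 133 / 5.3 = 25.094 d.
Sum = 72.545 ≈ 72.5 days.

72.5 days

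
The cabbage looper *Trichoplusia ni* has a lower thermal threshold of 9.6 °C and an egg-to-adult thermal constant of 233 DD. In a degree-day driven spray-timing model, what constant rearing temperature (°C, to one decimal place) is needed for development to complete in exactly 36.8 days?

Required daily accumulation = 233 / 36.8 = 6.332 DD/day.
T = T_base + 6.332 = 9.6 + 6.332 = 15.932 ≈ 15.9 °C.

15.9 °C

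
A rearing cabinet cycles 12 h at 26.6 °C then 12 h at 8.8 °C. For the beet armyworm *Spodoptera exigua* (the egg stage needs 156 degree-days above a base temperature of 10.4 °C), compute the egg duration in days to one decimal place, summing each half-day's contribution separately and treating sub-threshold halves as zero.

Day half: max(0, 26.6 − 10.4) × 0.5 = 16.2 × 0.5 = 8.10 DD.
Night half: max(0, 8.8 − 10.4) × 0.5 = 0.0 × 0.5 = 0.00 DD.
Per 24 h: 8.10 DD/day.
Duration = 156 / 8.10 = 19.259 ≈ 19.3 days.

19.3 days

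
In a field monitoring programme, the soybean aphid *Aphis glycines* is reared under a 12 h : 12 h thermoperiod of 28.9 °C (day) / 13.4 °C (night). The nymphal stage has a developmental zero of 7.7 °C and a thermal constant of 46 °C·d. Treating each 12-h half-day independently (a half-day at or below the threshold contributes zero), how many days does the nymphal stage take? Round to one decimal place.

Day half: max(0, 28.9 − 7.7) × 0.5 = 21.2 × 0.5 = 10.60 DD.
Night half: max(0, 13.4 − 7.7) × 0.5 = 5.7 × 0.5 = 2.85 DD.
Per 24 h: 13.45 DD/day.
Duration = 46 / 13.45 = 3.420 ≈ 3.4 days.

3.4 days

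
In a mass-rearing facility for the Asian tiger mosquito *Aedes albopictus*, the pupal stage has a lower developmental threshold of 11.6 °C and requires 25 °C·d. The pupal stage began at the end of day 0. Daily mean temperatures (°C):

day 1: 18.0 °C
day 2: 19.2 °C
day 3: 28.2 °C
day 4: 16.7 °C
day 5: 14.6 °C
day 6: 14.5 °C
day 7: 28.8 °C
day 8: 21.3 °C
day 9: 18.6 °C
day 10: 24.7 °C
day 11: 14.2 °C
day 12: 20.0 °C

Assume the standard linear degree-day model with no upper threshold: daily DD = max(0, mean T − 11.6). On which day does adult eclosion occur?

day 3

Daily DD above 11.6 °C: 6.4, 7.6, 16.6, 5.1, 3.0, 2.9, 17.2, 9.7, 7.0, 13.1, 2.6, 8.4.
Cumulative: 6.4, 14.0, 30.6, 35.7, 38.7, 41.6, 58.8, 68.5, 75.5, 88.6, 91.2, 99.6.
The total first reaches 25 DD on day 3.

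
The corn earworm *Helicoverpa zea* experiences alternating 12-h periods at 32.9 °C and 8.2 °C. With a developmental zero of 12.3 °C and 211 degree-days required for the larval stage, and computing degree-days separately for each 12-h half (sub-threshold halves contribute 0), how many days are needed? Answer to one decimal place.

20.5 days

Day half: max(0, 32.9 − 12.3) × 0.5 = 20.6 × 0.5 = 10.30 DD.
Night half: max(0, 8.2 − 12.3) × 0.5 = 0.0 × 0.5 = 0.00 DD.
Per 24 h: 10.30 DD/day.
Duration = 211 / 10.30 = 20.485 ≈ 20.5 days.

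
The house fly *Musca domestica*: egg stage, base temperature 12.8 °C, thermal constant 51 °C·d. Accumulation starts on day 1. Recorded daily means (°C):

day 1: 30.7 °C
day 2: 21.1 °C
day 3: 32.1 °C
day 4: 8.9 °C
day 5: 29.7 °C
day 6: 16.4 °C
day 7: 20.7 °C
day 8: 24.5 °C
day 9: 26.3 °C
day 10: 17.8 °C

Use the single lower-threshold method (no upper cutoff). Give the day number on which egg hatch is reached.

Daily DD above 12.8 °C: 17.9, 8.3, 19.3, 0.0, 16.9, 3.6, 7.9, 11.7, 13.5, 5.0.
Cumulative: 17.9, 26.2, 45.5, 45.5, 62.4, 66.0, 73.9, 85.6, 99.1, 104.1.
The total first reaches 51 DD on day 5.

day 5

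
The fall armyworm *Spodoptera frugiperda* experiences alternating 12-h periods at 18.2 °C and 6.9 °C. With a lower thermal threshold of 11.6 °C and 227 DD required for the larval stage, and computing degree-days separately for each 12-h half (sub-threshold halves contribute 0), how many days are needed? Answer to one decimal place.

Day half: max(0, 18.2 − 11.6) × 0.5 = 6.6 × 0.5 = 3.30 DD.
Night half: max(0, 6.9 − 11.6) × 0.5 = 0.0 × 0.5 = 0.00 DD.
Per 24 h: 3.30 DD/day.
Duration = 227 / 3.30 = 68.788 ≈ 68.8 days.

68.8 days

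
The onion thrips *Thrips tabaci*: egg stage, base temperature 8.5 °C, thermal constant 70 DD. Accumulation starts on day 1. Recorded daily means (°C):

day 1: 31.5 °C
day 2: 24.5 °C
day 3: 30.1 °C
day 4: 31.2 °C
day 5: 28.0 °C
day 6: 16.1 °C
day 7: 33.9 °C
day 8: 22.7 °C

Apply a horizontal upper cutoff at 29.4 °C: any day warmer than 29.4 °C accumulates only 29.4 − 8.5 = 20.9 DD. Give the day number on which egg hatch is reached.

day 4

Daily DD above 8.5 °C (capped at 20.9): 20.9, 16.0, 20.9, 20.9, 19.5, 7.6, 20.9, 14.2.
Cumulative: 20.9, 36.9, 57.8, 78.7, 98.2, 105.8, 126.7, 140.9.
The total first reaches 70 DD on day 4.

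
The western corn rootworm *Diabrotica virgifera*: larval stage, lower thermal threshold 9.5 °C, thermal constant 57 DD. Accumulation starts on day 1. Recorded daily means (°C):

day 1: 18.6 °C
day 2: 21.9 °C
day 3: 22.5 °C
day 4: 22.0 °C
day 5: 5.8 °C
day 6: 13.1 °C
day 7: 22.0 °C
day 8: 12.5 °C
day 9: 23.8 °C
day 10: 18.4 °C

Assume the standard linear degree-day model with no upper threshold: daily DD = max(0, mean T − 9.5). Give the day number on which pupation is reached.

day 7

Daily DD above 9.5 °C: 9.1, 12.4, 13.0, 12.5, 0.0, 3.6, 12.5, 3.0, 14.3, 8.9.
Cumulative: 9.1, 21.5, 34.5, 47.0, 47.0, 50.6, 63.1, 66.1, 80.4, 89.3.
The total first reaches 57 DD on day 7.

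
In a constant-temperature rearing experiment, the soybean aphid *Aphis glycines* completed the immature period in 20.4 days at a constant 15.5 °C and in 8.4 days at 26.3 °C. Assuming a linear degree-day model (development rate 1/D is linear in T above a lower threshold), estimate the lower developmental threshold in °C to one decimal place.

Under the model K = D·(T − T_b), so D₁·(T₁ − T_b) = D₂·(T₂ − T_b).
20.4·(15.5 − T_b) = 8.4·(26.3 − T_b)
T_b = (20.4·15.5 − 8.4·26.3) / (20.4 − 8.4) = 95.28 / 12.0 = 7.940 °C ≈ 7.9 °C.

7.9 °C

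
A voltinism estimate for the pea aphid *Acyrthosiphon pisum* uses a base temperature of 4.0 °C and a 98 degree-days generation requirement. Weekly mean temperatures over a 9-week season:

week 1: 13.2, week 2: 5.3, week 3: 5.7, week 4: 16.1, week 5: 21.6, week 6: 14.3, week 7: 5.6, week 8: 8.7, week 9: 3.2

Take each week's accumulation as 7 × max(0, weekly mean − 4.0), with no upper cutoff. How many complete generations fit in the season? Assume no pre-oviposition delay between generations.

Weekly DD (7 × max(0, T̄ − 4.0)): 64.4, 9.1, 11.9, 84.7, 123.2, 72.1, 11.2, 32.9, 0.0.
Season total = 409.5 DD.
Complete generations = ⌊409.5 / 98⌋ = 4.

4 generations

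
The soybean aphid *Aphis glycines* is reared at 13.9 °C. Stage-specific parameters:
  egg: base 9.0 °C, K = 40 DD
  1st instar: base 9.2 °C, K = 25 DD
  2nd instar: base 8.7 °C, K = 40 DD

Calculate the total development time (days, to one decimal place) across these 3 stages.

egg: 40 / (13.9 − 9.0) = 40 / 4.9 = 8.163 d.
1st instar: 25 / (13.9 − 9.2) = 25 / 4.7 = 5.319 d.
2nd instar: 40 / (13.9 − 8.7) = 40 / 5.2 = 7.692 d.
Sum = 21.175 ≈ 21.2 days.

21.2 days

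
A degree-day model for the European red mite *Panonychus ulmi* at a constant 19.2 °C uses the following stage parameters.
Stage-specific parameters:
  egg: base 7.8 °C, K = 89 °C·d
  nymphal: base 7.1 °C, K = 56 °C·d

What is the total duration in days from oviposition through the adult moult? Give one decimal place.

egg: 89 / (19.2 − 7.8) = 89 / 11.4 = 7.807 d.
nymphal: 56 / (19.2 − 7.1) = 56 / 12.1 = 4.628 d.
Sum = 12.435 ≈ 12.4 days.

12.4 days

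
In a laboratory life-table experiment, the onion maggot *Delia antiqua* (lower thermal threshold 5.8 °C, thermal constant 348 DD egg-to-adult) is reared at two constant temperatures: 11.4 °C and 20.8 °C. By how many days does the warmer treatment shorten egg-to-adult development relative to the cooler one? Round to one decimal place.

38.9 days

At 11.4 °C: 348 / (11.4 − 5.8) = 348 / 5.6 = 62.143 d.
At 20.8 °C: 348 / (20.8 − 5.8) = 348 / 15.0 = 23.200 d.
Difference = |62.143 − 23.200| = 38.943 ≈ 38.9 days.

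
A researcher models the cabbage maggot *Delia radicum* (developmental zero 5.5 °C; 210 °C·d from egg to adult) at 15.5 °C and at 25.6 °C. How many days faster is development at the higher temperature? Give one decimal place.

At 15.5 °C: 210 / (15.5 − 5.5) = 210 / 10.0 = 21.000 d.
At 25.6 °C: 210 / (25.6 − 5.5) = 210 / 20.1 = 10.448 d.
Difference = |21.000 − 10.448| = 10.552 ≈ 10.6 days.

10.6 days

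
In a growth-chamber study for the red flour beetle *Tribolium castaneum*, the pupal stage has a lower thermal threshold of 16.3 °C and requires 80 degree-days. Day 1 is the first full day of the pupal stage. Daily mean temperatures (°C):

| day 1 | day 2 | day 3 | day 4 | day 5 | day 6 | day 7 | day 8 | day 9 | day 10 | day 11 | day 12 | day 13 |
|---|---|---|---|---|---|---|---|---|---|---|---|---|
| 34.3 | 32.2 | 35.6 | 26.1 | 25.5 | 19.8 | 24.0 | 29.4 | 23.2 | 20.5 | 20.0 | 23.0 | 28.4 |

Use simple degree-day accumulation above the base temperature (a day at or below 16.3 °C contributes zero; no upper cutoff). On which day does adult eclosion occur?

day 7

Daily DD above 16.3 °C: 18.0, 15.9, 19.3, 9.8, 9.2, 3.5, 7.7, 13.1, 6.9, 4.2, 3.7, 6.7, 12.1.
Cumulative: 18.0, 33.9, 53.2, 63.0, 72.2, 75.7, 83.4, 96.5, 103.4, 107.6, 111.3, 118.0, 130.1.
The total first reaches 80 DD on day 7.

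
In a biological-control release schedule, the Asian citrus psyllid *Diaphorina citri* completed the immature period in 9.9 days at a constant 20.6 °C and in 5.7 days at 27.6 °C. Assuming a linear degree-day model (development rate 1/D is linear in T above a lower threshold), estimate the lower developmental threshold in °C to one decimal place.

11.1 °C

Equal thermal constants: D₁(T₁ − T_b) = D₂(T₂ − T_b).
9.9·(20.6 − T_b) = 5.7·(27.6 − T_b)
T_b = (9.9·20.6 − 5.7·27.6) / (9.9 − 5.7) = 46.62 / 4.2 = 11.100 °C ≈ 11.1 °C.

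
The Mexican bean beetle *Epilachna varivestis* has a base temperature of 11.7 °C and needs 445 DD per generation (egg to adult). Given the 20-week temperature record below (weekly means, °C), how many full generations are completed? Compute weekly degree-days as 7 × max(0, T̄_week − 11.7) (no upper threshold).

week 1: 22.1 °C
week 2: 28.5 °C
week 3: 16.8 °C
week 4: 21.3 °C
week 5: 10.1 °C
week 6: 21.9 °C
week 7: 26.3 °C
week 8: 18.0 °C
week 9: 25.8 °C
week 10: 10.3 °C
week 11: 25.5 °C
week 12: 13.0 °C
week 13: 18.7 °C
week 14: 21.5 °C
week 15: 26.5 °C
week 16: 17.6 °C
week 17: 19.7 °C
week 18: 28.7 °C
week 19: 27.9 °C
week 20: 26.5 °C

Weekly DD (7 × max(0, T̄ − 11.7)): 72.8, 117.6, 35.7, 67.2, 0.0, 71.4, 102.2, 44.1, 98.7, 0.0, 96.6, 9.1, 49.0, 68.6, 103.6, 41.3, 56.0, 119.0, 113.4, 103.6.
Season total = 1369.9 DD.
Complete generations = ⌊1369.9 / 445⌋ = 3.

3 generations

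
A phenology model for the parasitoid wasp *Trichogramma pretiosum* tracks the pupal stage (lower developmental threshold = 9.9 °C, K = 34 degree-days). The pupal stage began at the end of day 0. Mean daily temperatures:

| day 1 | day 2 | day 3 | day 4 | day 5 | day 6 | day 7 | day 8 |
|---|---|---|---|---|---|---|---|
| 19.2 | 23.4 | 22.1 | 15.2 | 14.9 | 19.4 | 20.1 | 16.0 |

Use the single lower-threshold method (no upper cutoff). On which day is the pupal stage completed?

day 3

Daily DD above 9.9 °C: 9.3, 13.5, 12.2, 5.3, 5.0, 9.5, 10.2, 6.1.
Cumulative: 9.3, 22.8, 35.0, 40.3, 45.3, 54.8, 65.0, 71.1.
The total first reaches 34 DD on day 3.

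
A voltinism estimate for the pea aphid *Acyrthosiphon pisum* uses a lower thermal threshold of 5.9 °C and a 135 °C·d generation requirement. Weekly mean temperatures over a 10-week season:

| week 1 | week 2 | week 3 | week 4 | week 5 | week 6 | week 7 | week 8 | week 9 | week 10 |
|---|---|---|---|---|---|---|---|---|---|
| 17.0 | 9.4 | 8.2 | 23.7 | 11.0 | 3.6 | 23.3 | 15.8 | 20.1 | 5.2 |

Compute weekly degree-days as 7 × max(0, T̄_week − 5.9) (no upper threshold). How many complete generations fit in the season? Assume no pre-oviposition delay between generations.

Weekly DD (7 × max(0, T̄ − 5.9)): 77.7, 24.5, 16.1, 124.6, 35.7, 0.0, 121.8, 69.3, 99.4, 0.0.
Season total = 569.1 DD.
Complete generations = ⌊569.1 / 135⌋ = 4.

4 generations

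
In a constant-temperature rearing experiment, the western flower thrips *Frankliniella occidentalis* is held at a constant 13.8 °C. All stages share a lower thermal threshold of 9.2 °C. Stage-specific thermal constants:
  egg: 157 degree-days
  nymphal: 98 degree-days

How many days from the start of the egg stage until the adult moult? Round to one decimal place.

Daily accumulation at 13.8 °C = 13.8 − 9.2 = 4.6 DD/day.
Total K = 157 + 98 = 255 DD.
Total duration = 255 / 4.6 = 55.435 ≈ 55.4 days.

55.4 days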